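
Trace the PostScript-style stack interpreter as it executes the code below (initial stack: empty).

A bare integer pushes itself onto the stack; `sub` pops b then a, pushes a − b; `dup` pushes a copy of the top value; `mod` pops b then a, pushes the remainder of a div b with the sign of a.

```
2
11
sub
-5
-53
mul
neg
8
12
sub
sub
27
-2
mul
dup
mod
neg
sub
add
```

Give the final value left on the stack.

-270

2   : [2]
11  : [2, 11]
sub : [-9]
-5  : [-9, -5]
-53 : [-9, -5, -53]
mul : [-9, 265]
neg : [-9, -265]
8   : [-9, -265, 8]
12  : [-9, -265, 8, 12]
sub : [-9, -265, -4]
sub : [-9, -261]
27  : [-9, -261, 27]
-2  : [-9, -261, 27, -2]
mul : [-9, -261, -54]
dup : [-9, -261, -54, -54]
mod : [-9, -261, 0]
neg : [-9, -261, 0]
sub : [-9, -261]
add : [-270]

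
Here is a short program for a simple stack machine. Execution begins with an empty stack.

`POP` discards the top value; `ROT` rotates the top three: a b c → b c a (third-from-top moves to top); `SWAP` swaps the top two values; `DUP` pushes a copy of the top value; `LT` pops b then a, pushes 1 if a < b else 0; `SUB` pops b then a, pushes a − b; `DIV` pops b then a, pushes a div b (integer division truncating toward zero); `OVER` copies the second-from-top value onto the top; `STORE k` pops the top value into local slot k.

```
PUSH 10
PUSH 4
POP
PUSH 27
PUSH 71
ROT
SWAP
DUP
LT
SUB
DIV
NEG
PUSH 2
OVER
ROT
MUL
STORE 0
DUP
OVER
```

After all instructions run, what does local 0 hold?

PUSH 10 : 10
PUSH 4  : 10 4
POP     : 10
PUSH 27 : 10 27
PUSH 71 : 10 27 71
ROT     : 27 71 10
SWAP    : 27 10 71
DUP     : 27 10 71 71
LT      : 27 10 0
SUB     : 27 10
DIV     : 2
NEG     : -2
PUSH 2  : -2 2
OVER    : -2 2 -2
ROT     : 2 -2 -2
MUL     : 2 4
STORE 0 : 2
DUP     : 2 2
OVER    : 2 2 2

4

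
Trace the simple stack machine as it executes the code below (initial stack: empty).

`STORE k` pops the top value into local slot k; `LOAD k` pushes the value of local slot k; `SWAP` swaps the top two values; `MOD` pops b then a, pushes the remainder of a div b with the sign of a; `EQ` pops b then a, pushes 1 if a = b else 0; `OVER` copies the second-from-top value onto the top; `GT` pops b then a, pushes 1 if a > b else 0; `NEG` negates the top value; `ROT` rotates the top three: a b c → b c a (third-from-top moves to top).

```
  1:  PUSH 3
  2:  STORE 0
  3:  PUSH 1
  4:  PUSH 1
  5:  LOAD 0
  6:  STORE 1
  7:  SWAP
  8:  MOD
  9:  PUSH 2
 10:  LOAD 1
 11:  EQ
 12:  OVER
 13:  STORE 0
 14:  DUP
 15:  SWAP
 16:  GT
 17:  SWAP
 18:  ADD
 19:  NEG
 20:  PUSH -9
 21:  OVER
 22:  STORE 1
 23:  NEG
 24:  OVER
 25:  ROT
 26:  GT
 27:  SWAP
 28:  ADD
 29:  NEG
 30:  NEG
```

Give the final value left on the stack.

9

PUSH 3  -> [3]
STORE 0 -> []
PUSH 1  -> [1]
PUSH 1  -> [1, 1]
LOAD 0  -> [1, 1, 3]
STORE 1 -> [1, 1]
SWAP    -> [1, 1]
MOD     -> [0]
PUSH 2  -> [0, 2]
LOAD 1  -> [0, 2, 3]
EQ      -> [0, 0]
OVER    -> [0, 0, 0]
STORE 0 -> [0, 0]
DUP     -> [0, 0, 0]
SWAP    -> [0, 0, 0]
GT      -> [0, 0]
SWAP    -> [0, 0]
ADD     -> [0]
NEG     -> [0]
PUSH -9 -> [0, -9]
OVER    -> [0, -9, 0]
STORE 1 -> [0, -9]
NEG     -> [0, 9]
OVER    -> [0, 9, 0]
ROT     -> [9, 0, 0]
GT      -> [9, 0]
SWAP    -> [0, 9]
ADD     -> [9]
NEG     -> [-9]
NEG     -> [9]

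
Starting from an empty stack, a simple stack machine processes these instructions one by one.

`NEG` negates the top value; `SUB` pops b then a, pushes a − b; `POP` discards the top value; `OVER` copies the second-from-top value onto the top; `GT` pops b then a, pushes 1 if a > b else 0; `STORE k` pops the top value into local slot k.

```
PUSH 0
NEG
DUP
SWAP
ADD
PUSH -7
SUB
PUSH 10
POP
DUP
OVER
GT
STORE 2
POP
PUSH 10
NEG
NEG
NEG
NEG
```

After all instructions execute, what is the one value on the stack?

PUSH 0  -> [0]
NEG     -> [0]
DUP     -> [0, 0]
SWAP    -> [0, 0]
ADD     -> [0]
PUSH -7 -> [0, -7]
SUB     -> [7]
PUSH 10 -> [7, 10]
POP     -> [7]
DUP     -> [7, 7]
OVER    -> [7, 7, 7]
GT      -> [7, 0]
STORE 2 -> [7]
POP     -> []
PUSH 10 -> [10]
NEG     -> [-10]
NEG     -> [10]
NEG     -> [-10]
NEG     -> [10]

10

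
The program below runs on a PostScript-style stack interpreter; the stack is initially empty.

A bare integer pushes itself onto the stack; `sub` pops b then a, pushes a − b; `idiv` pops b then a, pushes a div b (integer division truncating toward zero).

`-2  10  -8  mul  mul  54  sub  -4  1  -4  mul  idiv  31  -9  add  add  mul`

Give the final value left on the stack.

-2   : -2
10   : -2 10
-8   : -2 10 -8
mul  : -2 -80
mul  : 160
54   : 160 54
sub  : 106
-4   : 106 -4
1    : 106 -4 1
-4   : 106 -4 1 -4
mul  : 106 -4 -4
idiv : 106 1
31   : 106 1 31
-9   : 106 1 31 -9
add  : 106 1 22
add  : 106 23
mul  : 2438

2438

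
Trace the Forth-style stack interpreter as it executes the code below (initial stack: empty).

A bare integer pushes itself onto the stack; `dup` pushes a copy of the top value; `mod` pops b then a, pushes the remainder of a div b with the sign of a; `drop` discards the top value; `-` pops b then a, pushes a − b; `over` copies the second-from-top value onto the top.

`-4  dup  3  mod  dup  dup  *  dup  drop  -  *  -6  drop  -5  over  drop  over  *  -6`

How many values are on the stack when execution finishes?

3

-4   -> [-4]
dup  -> [-4, -4]
3    -> [-4, -4, 3]
mod  -> [-4, -1]
dup  -> [-4, -1, -1]
dup  -> [-4, -1, -1, -1]
*    -> [-4, -1, 1]
dup  -> [-4, -1, 1, 1]
drop -> [-4, -1, 1]
-    -> [-4, -2]
*    -> [8]
-6   -> [8, -6]
drop -> [8]
-5   -> [8, -5]
over -> [8, -5, 8]
drop -> [8, -5]
over -> [8, -5, 8]
*    -> [8, -40]
-6   -> [8, -40, -6]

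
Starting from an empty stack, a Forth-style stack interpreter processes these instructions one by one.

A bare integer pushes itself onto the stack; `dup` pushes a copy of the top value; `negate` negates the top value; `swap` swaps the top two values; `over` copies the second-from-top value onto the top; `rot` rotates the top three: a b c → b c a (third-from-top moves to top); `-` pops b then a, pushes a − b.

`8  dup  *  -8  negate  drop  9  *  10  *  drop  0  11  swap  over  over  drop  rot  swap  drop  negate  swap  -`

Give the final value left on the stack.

-11

8      -> [8]
dup    -> [8, 8]
*      -> [64]
-8     -> [64, -8]
negate -> [64, 8]
drop   -> [64]
9      -> [64, 9]
*      -> [576]
10     -> [576, 10]
*      -> [5760]
drop   -> []
0      -> [0]
11     -> [0, 11]
swap   -> [11, 0]
over   -> [11, 0, 11]
over   -> [11, 0, 11, 0]
drop   -> [11, 0, 11]
rot    -> [0, 11, 11]
swap   -> [0, 11, 11]
drop   -> [0, 11]
negate -> [0, -11]
swap   -> [-11, 0]
-      -> [-11]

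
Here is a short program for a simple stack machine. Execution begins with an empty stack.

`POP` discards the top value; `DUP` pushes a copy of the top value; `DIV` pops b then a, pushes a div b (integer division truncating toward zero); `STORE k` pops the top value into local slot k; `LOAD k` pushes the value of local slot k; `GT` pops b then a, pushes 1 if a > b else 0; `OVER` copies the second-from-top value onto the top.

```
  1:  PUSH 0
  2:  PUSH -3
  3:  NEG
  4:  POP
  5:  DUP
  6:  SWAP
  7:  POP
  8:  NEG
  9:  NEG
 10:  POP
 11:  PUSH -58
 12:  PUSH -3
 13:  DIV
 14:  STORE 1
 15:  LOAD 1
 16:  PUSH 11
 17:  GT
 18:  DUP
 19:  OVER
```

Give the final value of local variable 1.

PUSH 0    0
PUSH -3   0 -3
NEG       0 3
POP       0
DUP       0 0
SWAP      0 0
POP       0
NEG       0
NEG       0
POP       (empty)
PUSH -58  -58
PUSH -3   -58 -3
DIV       19
STORE 1   (empty)
LOAD 1    19
PUSH 11   19 11
GT        1
DUP       1 1
OVER      1 1 1

19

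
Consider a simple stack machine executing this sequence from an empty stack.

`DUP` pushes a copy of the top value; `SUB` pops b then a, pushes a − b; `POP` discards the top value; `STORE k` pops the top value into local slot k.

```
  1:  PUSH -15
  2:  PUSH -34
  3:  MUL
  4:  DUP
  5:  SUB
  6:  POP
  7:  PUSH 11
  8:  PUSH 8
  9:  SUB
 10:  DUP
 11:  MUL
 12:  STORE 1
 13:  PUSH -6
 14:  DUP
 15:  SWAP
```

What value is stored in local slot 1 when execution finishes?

9

PUSH -15  -15
PUSH -34  -15 -34
MUL       510
DUP       510 510
SUB       0
POP       (empty)
PUSH 11   11
PUSH 8    11 8
SUB       3
DUP       3 3
MUL       9
STORE 1   (empty)
PUSH -6   -6
DUP       -6 -6
SWAP      -6 -6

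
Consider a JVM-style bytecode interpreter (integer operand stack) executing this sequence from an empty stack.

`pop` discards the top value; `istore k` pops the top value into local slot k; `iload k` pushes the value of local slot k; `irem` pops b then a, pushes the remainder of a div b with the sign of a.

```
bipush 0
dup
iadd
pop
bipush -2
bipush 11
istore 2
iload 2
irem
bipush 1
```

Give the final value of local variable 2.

11

bipush 0   0
dup        0 0
iadd       0
pop        (empty)
bipush -2  -2
bipush 11  -2 11
istore 2   -2
iload 2    -2 11
irem       -2
bipush 1   -2 1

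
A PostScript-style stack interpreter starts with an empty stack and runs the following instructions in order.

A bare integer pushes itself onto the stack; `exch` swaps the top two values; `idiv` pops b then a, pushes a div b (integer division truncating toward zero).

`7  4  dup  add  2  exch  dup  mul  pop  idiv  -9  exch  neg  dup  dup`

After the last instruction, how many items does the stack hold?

7    → [7]
4    → [7, 4]
dup  → [7, 4, 4]
add  → [7, 8]
2    → [7, 8, 2]
exch → [7, 2, 8]
dup  → [7, 2, 8, 8]
mul  → [7, 2, 64]
pop  → [7, 2]
idiv → [3]
-9   → [3, -9]
exch → [-9, 3]
neg  → [-9, -3]
dup  → [-9, -3, -3]
dup  → [-9, -3, -3, -3]

4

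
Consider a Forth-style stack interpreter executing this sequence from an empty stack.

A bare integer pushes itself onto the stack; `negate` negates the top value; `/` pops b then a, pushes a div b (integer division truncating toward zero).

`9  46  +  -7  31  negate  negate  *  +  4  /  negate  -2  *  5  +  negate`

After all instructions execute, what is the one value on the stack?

9      -> 9
46     -> 9 46
+      -> 55
-7     -> 55 -7
31     -> 55 -7 31
negate -> 55 -7 -31
negate -> 55 -7 31
*      -> 55 -217
+      -> -162
4      -> -162 4
/      -> -40
negate -> 40
-2     -> 40 -2
*      -> -80
5      -> -80 5
+      -> -75
negate -> 75

75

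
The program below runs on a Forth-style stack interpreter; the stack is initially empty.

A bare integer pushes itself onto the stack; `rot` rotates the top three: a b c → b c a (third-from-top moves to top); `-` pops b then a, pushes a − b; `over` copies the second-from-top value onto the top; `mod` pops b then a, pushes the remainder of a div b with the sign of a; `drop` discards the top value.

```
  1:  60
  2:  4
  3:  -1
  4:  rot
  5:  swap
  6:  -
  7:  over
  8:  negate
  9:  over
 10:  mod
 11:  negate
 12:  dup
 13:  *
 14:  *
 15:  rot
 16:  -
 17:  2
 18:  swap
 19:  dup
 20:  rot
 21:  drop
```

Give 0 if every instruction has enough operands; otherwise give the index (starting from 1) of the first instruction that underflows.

60     -> 60
4      -> 60 4
-1     -> 60 4 -1
rot    -> 4 -1 60
swap   -> 4 60 -1
-      -> 4 61
over   -> 4 61 4
negate -> 4 61 -4
over   -> 4 61 -4 61
mod    -> 4 61 -4
negate -> 4 61 4
dup    -> 4 61 4 4
*      -> 4 61 16
*      -> 4 976
rot  — needs 3 operands, stack has 2 → underflow

15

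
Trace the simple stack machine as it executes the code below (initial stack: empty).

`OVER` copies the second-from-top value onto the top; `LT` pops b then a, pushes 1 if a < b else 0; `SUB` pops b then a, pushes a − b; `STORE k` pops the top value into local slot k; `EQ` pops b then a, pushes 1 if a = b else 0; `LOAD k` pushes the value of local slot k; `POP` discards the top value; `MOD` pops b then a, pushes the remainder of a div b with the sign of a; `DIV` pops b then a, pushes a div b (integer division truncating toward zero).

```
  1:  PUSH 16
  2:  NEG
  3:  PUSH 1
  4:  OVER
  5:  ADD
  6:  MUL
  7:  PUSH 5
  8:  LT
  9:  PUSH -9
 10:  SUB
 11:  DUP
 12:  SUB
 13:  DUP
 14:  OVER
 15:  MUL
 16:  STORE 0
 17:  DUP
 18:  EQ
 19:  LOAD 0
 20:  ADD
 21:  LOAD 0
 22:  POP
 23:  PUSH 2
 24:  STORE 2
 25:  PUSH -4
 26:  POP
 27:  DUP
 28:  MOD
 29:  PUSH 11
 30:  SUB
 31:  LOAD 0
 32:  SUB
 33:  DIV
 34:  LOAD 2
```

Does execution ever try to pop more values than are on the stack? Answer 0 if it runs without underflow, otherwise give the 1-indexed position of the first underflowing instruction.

33

PUSH 16  16
NEG      -16
PUSH 1   -16 1
OVER     -16 1 -16
ADD      -16 -15
MUL      240
PUSH 5   240 5
LT       0
PUSH -9  0 -9
SUB      9
DUP      9 9
SUB      0
DUP      0 0
OVER     0 0 0
MUL      0 0
STORE 0  0
DUP      0 0
EQ       1
LOAD 0   1 0
ADD      1
LOAD 0   1 0
POP      1
PUSH 2   1 2
STORE 2  1
PUSH -4  1 -4
POP      1
DUP      1 1
MOD      0
PUSH 11  0 11
SUB      -11
LOAD 0   -11 0
SUB      -11
DIV  — needs 2 operands, stack has 1 → underflow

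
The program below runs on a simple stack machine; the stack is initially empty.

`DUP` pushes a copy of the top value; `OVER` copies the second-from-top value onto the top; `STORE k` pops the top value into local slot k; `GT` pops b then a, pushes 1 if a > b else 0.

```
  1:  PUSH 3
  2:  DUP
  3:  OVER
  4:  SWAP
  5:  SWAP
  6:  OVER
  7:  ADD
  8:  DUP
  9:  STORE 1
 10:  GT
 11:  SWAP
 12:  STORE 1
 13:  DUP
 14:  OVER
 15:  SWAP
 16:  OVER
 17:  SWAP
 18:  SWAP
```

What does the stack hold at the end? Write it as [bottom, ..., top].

[0, 0, 0, 0]

PUSH 3  -> [3]
DUP     -> [3, 3]
OVER    -> [3, 3, 3]
SWAP    -> [3, 3, 3]
SWAP    -> [3, 3, 3]
OVER    -> [3, 3, 3, 3]
ADD     -> [3, 3, 6]
DUP     -> [3, 3, 6, 6]
STORE 1 -> [3, 3, 6]
GT      -> [3, 0]
SWAP    -> [0, 3]
STORE 1 -> [0]
DUP     -> [0, 0]
OVER    -> [0, 0, 0]
SWAP    -> [0, 0, 0]
OVER    -> [0, 0, 0, 0]
SWAP    -> [0, 0, 0, 0]
SWAP    -> [0, 0, 0, 0]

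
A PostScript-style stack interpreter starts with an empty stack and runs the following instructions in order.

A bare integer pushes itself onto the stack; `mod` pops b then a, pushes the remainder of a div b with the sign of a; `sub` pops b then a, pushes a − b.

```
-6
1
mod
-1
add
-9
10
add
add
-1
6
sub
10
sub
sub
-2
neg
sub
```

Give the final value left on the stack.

15

-6  -> [-6]
1   -> [-6, 1]
mod -> [0]
-1  -> [0, -1]
add -> [-1]
-9  -> [-1, -9]
10  -> [-1, -9, 10]
add -> [-1, 1]
add -> [0]
-1  -> [0, -1]
6   -> [0, -1, 6]
sub -> [0, -7]
10  -> [0, -7, 10]
sub -> [0, -17]
sub -> [17]
-2  -> [17, -2]
neg -> [17, 2]
sub -> [15]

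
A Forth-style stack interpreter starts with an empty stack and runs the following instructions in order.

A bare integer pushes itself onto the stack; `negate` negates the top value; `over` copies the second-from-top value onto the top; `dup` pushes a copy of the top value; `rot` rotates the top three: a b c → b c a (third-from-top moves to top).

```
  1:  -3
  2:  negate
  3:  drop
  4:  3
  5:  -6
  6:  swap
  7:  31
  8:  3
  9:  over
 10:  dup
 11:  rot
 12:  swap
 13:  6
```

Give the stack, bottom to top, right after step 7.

[-6, 3, 31]

-3     : -3
negate : 3
drop   : (empty)
3      : 3
-6     : 3 -6
swap   : -6 3
31     : -6 3 31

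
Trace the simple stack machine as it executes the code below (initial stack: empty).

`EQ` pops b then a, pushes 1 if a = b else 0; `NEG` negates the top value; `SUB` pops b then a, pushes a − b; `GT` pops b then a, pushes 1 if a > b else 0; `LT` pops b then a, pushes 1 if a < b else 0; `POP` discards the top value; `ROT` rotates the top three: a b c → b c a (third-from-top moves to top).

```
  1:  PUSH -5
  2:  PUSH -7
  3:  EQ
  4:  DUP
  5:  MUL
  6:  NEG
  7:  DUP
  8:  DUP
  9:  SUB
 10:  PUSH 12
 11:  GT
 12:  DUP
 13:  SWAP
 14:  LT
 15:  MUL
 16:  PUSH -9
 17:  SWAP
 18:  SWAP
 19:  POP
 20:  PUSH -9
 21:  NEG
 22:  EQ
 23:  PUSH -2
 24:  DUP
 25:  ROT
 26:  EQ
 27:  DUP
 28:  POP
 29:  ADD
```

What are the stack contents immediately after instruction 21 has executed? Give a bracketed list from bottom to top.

[0, 9]

PUSH -5 → -5
PUSH -7 → -5 -7
EQ      → 0
DUP     → 0 0
MUL     → 0
NEG     → 0
DUP     → 0 0
DUP     → 0 0 0
SUB     → 0 0
PUSH 12 → 0 0 12
GT      → 0 0
DUP     → 0 0 0
SWAP    → 0 0 0
LT      → 0 0
MUL     → 0
PUSH -9 → 0 -9
SWAP    → -9 0
SWAP    → 0 -9
POP     → 0
PUSH -9 → 0 -9
NEG     → 0 9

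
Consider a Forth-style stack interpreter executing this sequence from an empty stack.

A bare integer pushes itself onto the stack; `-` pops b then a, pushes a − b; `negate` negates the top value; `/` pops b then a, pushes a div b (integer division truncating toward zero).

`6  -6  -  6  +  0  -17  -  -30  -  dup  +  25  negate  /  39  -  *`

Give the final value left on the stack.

6       [6]
-6      [6, -6]
-       [12]
6       [12, 6]
+       [18]
0       [18, 0]
-17     [18, 0, -17]
-       [18, 17]
-30     [18, 17, -30]
-       [18, 47]
dup     [18, 47, 47]
+       [18, 94]
25      [18, 94, 25]
negate  [18, 94, -25]
/       [18, -3]
39      [18, -3, 39]
-       [18, -42]
*       [-756]

-756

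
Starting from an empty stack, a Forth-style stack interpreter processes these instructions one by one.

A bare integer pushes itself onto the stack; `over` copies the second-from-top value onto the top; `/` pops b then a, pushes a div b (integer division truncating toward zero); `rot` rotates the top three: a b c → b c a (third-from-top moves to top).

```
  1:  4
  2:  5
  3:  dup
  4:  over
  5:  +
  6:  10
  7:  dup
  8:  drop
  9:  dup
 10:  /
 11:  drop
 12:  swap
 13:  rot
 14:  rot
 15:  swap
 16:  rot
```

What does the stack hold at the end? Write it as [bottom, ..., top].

4    -> 4
5    -> 4 5
dup  -> 4 5 5
over -> 4 5 5 5
+    -> 4 5 10
10   -> 4 5 10 10
dup  -> 4 5 10 10 10
drop -> 4 5 10 10
dup  -> 4 5 10 10 10
/    -> 4 5 10 1
drop -> 4 5 10
swap -> 4 10 5
rot  -> 10 5 4
rot  -> 5 4 10
swap -> 5 10 4
rot  -> 10 4 5

[10, 4, 5]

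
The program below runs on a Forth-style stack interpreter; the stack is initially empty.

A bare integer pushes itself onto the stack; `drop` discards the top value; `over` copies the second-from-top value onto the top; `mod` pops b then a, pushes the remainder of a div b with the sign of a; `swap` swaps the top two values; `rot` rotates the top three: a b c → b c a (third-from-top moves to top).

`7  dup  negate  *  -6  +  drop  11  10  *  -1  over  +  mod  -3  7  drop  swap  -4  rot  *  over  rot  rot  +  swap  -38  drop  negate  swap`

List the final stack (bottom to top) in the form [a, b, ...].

[-1, 13]

7      → 7
dup    → 7 7
negate → 7 -7
*      → -49
-6     → -49 -6
+      → -55
drop   → (empty)
11     → 11
10     → 11 10
*      → 110
-1     → 110 -1
over   → 110 -1 110
+      → 110 109
mod    → 1
-3     → 1 -3
7      → 1 -3 7
drop   → 1 -3
swap   → -3 1
-4     → -3 1 -4
rot    → 1 -4 -3
*      → 1 12
over   → 1 12 1
rot    → 12 1 1
rot    → 1 1 12
+      → 1 13
swap   → 13 1
-38    → 13 1 -38
drop   → 13 1
negate → 13 -1
swap   → -1 13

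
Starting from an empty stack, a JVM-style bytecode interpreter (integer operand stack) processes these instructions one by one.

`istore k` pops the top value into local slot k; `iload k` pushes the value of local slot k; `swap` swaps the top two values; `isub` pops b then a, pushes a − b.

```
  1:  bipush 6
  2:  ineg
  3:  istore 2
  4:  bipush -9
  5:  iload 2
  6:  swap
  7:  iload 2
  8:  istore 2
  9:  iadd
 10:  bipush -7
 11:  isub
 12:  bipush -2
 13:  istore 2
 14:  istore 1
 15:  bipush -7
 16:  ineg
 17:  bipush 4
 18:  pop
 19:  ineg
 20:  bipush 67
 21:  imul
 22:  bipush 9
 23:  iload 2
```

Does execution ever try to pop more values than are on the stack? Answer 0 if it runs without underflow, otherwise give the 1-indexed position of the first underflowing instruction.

0

bipush 6  : [6]
ineg      : [-6]
istore 2  : []
bipush -9 : [-9]
iload 2   : [-9, -6]
swap      : [-6, -9]
iload 2   : [-6, -9, -6]
istore 2  : [-6, -9]
iadd      : [-15]
bipush -7 : [-15, -7]
isub      : [-8]
bipush -2 : [-8, -2]
istore 2  : [-8]
istore 1  : []
bipush -7 : [-7]
ineg      : [7]
bipush 4  : [7, 4]
pop       : [7]
ineg      : [-7]
bipush 67 : [-7, 67]
imul      : [-469]
bipush 9  : [-469, 9]
iload 2   : [-469, 9, -2]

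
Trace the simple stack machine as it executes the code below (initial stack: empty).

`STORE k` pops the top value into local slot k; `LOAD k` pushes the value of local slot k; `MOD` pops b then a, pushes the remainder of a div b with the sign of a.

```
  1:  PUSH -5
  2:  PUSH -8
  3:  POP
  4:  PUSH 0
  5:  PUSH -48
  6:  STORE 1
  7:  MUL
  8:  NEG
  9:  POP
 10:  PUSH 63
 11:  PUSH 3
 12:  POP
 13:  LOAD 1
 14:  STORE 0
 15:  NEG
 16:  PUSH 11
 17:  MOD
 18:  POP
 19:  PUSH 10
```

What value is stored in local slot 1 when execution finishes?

PUSH -5  → [-5]
PUSH -8  → [-5, -8]
POP      → [-5]
PUSH 0   → [-5, 0]
PUSH -48 → [-5, 0, -48]
STORE 1  → [-5, 0]
MUL      → [0]
NEG      → [0]
POP      → []
PUSH 63  → [63]
PUSH 3   → [63, 3]
POP      → [63]
LOAD 1   → [63, -48]
STORE 0  → [63]
NEG      → [-63]
PUSH 11  → [-63, 11]
MOD      → [-8]
POP      → []
PUSH 10  → [10]

-48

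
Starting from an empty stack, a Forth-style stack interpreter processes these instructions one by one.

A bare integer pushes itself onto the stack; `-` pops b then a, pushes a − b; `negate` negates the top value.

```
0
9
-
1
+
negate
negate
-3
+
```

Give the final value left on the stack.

0      → 0
9      → 0 9
-      → -9
1      → -9 1
+      → -8
negate → 8
negate → -8
-3     → -8 -3
+      → -11

-11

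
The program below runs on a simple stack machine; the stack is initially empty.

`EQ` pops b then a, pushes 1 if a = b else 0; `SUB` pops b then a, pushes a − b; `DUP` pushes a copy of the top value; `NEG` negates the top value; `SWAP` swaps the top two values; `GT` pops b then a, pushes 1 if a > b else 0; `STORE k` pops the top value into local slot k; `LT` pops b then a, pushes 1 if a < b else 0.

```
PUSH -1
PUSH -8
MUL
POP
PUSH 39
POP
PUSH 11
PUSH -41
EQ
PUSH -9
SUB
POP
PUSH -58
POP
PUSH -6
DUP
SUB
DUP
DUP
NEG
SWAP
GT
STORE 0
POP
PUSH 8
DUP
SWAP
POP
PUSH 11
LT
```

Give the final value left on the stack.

PUSH -1  : -1
PUSH -8  : -1 -8
MUL      : 8
POP      : (empty)
PUSH 39  : 39
POP      : (empty)
PUSH 11  : 11
PUSH -41 : 11 -41
EQ       : 0
PUSH -9  : 0 -9
SUB      : 9
POP      : (empty)
PUSH -58 : -58
POP      : (empty)
PUSH -6  : -6
DUP      : -6 -6
SUB      : 0
DUP      : 0 0
DUP      : 0 0 0
NEG      : 0 0 0
SWAP     : 0 0 0
GT       : 0 0
STORE 0  : 0
POP      : (empty)
PUSH 8   : 8
DUP      : 8 8
SWAP     : 8 8
POP      : 8
PUSH 11  : 8 11
LT       : 1

1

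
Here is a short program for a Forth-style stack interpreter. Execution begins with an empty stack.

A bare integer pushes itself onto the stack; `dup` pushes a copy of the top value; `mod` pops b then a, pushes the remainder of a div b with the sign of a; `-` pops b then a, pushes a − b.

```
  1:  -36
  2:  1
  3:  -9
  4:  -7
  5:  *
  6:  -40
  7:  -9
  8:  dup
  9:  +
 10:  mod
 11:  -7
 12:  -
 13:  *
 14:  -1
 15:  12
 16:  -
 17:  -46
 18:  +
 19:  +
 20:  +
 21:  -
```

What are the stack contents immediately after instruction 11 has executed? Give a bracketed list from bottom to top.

[-36, 1, 63, -4, -7]

-36 : [-36]
1   : [-36, 1]
-9  : [-36, 1, -9]
-7  : [-36, 1, -9, -7]
*   : [-36, 1, 63]
-40 : [-36, 1, 63, -40]
-9  : [-36, 1, 63, -40, -9]
dup : [-36, 1, 63, -40, -9, -9]
+   : [-36, 1, 63, -40, -18]
mod : [-36, 1, 63, -4]
-7  : [-36, 1, 63, -4, -7]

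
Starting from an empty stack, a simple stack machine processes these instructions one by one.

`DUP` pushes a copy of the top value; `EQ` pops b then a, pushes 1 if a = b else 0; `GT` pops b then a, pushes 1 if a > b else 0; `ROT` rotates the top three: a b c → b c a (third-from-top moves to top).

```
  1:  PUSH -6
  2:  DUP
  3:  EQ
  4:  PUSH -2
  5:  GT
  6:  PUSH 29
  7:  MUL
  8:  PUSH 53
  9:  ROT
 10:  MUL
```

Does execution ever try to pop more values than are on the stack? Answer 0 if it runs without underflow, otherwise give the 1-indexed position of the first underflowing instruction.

PUSH -6 -> [-6]
DUP     -> [-6, -6]
EQ      -> [1]
PUSH -2 -> [1, -2]
GT      -> [1]
PUSH 29 -> [1, 29]
MUL     -> [29]
PUSH 53 -> [29, 53]
ROT  — needs 3 operands, stack has 2 → underflow

9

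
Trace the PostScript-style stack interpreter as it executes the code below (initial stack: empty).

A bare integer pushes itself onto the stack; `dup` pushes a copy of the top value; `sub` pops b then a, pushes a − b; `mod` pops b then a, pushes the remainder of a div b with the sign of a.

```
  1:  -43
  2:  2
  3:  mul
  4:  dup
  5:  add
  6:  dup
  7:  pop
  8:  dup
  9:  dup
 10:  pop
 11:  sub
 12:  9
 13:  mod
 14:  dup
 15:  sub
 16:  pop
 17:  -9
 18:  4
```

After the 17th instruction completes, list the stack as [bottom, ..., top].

-43 → -43
2   → -43 2
mul → -86
dup → -86 -86
add → -172
dup → -172 -172
pop → -172
dup → -172 -172
dup → -172 -172 -172
pop → -172 -172
sub → 0
9   → 0 9
mod → 0
dup → 0 0
sub → 0
pop → (empty)
-9  → -9

[-9]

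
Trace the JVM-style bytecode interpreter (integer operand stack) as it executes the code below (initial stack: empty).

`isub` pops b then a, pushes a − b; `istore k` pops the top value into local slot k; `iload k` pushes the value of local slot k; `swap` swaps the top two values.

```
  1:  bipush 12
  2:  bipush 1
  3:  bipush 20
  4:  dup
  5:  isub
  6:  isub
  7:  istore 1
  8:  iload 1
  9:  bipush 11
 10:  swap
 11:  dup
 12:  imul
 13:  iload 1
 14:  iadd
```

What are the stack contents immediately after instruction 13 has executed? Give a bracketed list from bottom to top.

bipush 12 → 12
bipush 1  → 12 1
bipush 20 → 12 1 20
dup       → 12 1 20 20
isub      → 12 1 0
isub      → 12 1
istore 1  → 12
iload 1   → 12 1
bipush 11 → 12 1 11
swap      → 12 11 1
dup       → 12 11 1 1
imul      → 12 11 1
iload 1   → 12 11 1 1

[12, 11, 1, 1]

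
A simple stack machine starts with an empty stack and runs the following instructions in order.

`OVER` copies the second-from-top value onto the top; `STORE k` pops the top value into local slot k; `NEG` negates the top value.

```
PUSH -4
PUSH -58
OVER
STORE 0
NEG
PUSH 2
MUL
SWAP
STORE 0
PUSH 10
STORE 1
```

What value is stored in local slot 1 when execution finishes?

10

PUSH -4  -> [-4]
PUSH -58 -> [-4, -58]
OVER     -> [-4, -58, -4]
STORE 0  -> [-4, -58]
NEG      -> [-4, 58]
PUSH 2   -> [-4, 58, 2]
MUL      -> [-4, 116]
SWAP     -> [116, -4]
STORE 0  -> [116]
PUSH 10  -> [116, 10]
STORE 1  -> [116]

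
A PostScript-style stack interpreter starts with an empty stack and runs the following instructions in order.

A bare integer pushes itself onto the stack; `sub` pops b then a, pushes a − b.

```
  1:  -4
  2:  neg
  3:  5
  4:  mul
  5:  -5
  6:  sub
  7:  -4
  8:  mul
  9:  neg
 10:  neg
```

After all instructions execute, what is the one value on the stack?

-100

-4  -> -4
neg -> 4
5   -> 4 5
mul -> 20
-5  -> 20 -5
sub -> 25
-4  -> 25 -4
mul -> -100
neg -> 100
neg -> -100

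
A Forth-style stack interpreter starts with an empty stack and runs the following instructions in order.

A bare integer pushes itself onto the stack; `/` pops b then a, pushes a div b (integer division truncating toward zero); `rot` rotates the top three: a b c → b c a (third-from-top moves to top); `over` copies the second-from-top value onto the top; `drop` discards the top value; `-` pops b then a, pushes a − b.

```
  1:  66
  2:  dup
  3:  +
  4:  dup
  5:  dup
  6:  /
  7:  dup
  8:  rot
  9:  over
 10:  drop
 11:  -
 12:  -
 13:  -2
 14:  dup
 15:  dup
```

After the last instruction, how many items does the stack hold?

66   → [66]
dup  → [66, 66]
+    → [132]
dup  → [132, 132]
dup  → [132, 132, 132]
/    → [132, 1]
dup  → [132, 1, 1]
rot  → [1, 1, 132]
over → [1, 1, 132, 1]
drop → [1, 1, 132]
-    → [1, -131]
-    → [132]
-2   → [132, -2]
dup  → [132, -2, -2]
dup  → [132, -2, -2, -2]

4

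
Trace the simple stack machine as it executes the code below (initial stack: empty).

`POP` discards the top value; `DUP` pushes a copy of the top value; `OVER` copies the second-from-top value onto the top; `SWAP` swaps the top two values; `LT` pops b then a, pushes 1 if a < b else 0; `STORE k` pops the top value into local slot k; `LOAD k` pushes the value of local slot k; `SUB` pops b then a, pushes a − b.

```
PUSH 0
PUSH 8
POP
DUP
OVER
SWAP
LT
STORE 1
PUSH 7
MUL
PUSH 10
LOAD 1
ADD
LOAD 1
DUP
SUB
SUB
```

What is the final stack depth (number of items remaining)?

PUSH 0   [0]
PUSH 8   [0, 8]
POP      [0]
DUP      [0, 0]
OVER     [0, 0, 0]
SWAP     [0, 0, 0]
LT       [0, 0]
STORE 1  [0]
PUSH 7   [0, 7]
MUL      [0]
PUSH 10  [0, 10]
LOAD 1   [0, 10, 0]
ADD      [0, 10]
LOAD 1   [0, 10, 0]
DUP      [0, 10, 0, 0]
SUB      [0, 10, 0]
SUB      [0, 10]

2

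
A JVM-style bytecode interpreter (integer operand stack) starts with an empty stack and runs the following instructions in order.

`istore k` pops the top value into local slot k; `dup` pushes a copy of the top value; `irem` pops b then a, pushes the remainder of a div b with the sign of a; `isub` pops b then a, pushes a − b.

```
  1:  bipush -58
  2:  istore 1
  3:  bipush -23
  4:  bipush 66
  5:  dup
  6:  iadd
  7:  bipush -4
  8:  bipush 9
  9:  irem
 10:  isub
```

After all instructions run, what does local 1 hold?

bipush -58 : -58
istore 1   : (empty)
bipush -23 : -23
bipush 66  : -23 66
dup        : -23 66 66
iadd       : -23 132
bipush -4  : -23 132 -4
bipush 9   : -23 132 -4 9
irem       : -23 132 -4
isub       : -23 136

-58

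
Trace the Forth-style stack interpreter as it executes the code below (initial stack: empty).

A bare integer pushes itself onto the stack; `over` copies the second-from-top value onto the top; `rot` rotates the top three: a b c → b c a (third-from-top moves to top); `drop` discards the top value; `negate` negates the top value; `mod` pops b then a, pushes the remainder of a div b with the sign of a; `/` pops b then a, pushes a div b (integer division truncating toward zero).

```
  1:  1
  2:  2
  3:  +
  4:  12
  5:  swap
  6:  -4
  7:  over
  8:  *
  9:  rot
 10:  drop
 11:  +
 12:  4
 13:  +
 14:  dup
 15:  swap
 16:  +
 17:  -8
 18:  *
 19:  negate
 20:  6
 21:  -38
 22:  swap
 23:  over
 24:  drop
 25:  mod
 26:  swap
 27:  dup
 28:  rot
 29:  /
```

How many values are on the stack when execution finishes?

2

1       1
2       1 2
+       3
12      3 12
swap    12 3
-4      12 3 -4
over    12 3 -4 3
*       12 3 -12
rot     3 -12 12
drop    3 -12
+       -9
4       -9 4
+       -5
dup     -5 -5
swap    -5 -5
+       -10
-8      -10 -8
*       80
negate  -80
6       -80 6
-38     -80 6 -38
swap    -80 -38 6
over    -80 -38 6 -38
drop    -80 -38 6
mod     -80 -2
swap    -2 -80
dup     -2 -80 -80
rot     -80 -80 -2
/       -80 40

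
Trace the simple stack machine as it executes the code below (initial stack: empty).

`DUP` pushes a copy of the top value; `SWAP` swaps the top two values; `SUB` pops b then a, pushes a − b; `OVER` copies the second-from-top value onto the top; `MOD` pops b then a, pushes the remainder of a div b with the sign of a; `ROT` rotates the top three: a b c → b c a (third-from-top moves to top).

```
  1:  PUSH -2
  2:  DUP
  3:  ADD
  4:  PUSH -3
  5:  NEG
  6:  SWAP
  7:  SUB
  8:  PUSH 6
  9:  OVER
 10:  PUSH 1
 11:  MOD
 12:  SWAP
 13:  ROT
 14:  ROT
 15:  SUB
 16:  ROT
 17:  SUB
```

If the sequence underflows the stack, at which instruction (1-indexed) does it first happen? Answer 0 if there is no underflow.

PUSH -2 → -2
DUP     → -2 -2
ADD     → -4
PUSH -3 → -4 -3
NEG     → -4 3
SWAP    → 3 -4
SUB     → 7
PUSH 6  → 7 6
OVER    → 7 6 7
PUSH 1  → 7 6 7 1
MOD     → 7 6 0
SWAP    → 7 0 6
ROT     → 0 6 7
ROT     → 6 7 0
SUB     → 6 7
ROT  — needs 3 operands, stack has 2 → underflow

16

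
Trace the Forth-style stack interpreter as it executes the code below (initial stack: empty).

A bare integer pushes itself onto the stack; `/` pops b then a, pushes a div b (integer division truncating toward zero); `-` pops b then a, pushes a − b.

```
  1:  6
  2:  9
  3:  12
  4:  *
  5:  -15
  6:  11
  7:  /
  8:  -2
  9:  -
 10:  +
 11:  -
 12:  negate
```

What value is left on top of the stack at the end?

6       [6]
9       [6, 9]
12      [6, 9, 12]
*       [6, 108]
-15     [6, 108, -15]
11      [6, 108, -15, 11]
/       [6, 108, -1]
-2      [6, 108, -1, -2]
-       [6, 108, 1]
+       [6, 109]
-       [-103]
negate  [103]

103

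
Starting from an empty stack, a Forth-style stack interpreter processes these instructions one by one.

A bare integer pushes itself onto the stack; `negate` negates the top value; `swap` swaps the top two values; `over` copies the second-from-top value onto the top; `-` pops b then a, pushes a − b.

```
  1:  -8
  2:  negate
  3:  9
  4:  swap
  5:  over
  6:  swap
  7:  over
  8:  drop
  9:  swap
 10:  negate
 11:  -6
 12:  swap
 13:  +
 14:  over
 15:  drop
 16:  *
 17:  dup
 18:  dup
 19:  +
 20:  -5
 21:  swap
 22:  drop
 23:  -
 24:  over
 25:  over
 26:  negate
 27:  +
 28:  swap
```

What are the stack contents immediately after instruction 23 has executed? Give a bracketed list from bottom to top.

-8     → [-8]
negate → [8]
9      → [8, 9]
swap   → [9, 8]
over   → [9, 8, 9]
swap   → [9, 9, 8]
over   → [9, 9, 8, 9]
drop   → [9, 9, 8]
swap   → [9, 8, 9]
negate → [9, 8, -9]
-6     → [9, 8, -9, -6]
swap   → [9, 8, -6, -9]
+      → [9, 8, -15]
over   → [9, 8, -15, 8]
drop   → [9, 8, -15]
*      → [9, -120]
dup    → [9, -120, -120]
dup    → [9, -120, -120, -120]
+      → [9, -120, -240]
-5     → [9, -120, -240, -5]
swap   → [9, -120, -5, -240]
drop   → [9, -120, -5]
-      → [9, -115]

[9, -115]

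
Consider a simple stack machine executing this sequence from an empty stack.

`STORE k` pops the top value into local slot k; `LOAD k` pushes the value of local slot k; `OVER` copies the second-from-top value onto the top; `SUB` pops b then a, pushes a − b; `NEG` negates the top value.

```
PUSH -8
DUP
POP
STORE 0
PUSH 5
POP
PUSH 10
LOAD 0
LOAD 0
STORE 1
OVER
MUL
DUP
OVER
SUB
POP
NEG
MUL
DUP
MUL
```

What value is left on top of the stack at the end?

PUSH -8 -> [-8]
DUP     -> [-8, -8]
POP     -> [-8]
STORE 0 -> []
PUSH 5  -> [5]
POP     -> []
PUSH 10 -> [10]
LOAD 0  -> [10, -8]
LOAD 0  -> [10, -8, -8]
STORE 1 -> [10, -8]
OVER    -> [10, -8, 10]
MUL     -> [10, -80]
DUP     -> [10, -80, -80]
OVER    -> [10, -80, -80, -80]
SUB     -> [10, -80, 0]
POP     -> [10, -80]
NEG     -> [10, 80]
MUL     -> [800]
DUP     -> [800, 800]
MUL     -> [640000]

640000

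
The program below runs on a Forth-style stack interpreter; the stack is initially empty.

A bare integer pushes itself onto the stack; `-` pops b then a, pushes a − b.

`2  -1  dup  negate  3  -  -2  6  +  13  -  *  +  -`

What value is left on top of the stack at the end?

2       [2]
-1      [2, -1]
dup     [2, -1, -1]
negate  [2, -1, 1]
3       [2, -1, 1, 3]
-       [2, -1, -2]
-2      [2, -1, -2, -2]
6       [2, -1, -2, -2, 6]
+       [2, -1, -2, 4]
13      [2, -1, -2, 4, 13]
-       [2, -1, -2, -9]
*       [2, -1, 18]
+       [2, 17]
-       [-15]

-15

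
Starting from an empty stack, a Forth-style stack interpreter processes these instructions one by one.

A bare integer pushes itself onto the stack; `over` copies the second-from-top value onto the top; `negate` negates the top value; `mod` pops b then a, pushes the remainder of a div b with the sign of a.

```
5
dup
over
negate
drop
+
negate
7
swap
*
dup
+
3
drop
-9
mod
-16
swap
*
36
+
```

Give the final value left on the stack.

116

5      : [5]
dup    : [5, 5]
over   : [5, 5, 5]
negate : [5, 5, -5]
drop   : [5, 5]
+      : [10]
negate : [-10]
7      : [-10, 7]
swap   : [7, -10]
*      : [-70]
dup    : [-70, -70]
+      : [-140]
3      : [-140, 3]
drop   : [-140]
-9     : [-140, -9]
mod    : [-5]
-16    : [-5, -16]
swap   : [-16, -5]
*      : [80]
36     : [80, 36]
+      : [116]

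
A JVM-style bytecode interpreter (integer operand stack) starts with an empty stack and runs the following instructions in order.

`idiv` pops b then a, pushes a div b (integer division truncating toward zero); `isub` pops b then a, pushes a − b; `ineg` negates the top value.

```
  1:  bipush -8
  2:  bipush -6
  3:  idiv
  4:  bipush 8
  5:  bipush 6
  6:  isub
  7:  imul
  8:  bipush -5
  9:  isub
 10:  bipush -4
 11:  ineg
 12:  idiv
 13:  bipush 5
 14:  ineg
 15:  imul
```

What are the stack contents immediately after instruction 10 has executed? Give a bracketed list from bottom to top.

[7, -4]

bipush -8 : [-8]
bipush -6 : [-8, -6]
idiv      : [1]
bipush 8  : [1, 8]
bipush 6  : [1, 8, 6]
isub      : [1, 2]
imul      : [2]
bipush -5 : [2, -5]
isub      : [7]
bipush -4 : [7, -4]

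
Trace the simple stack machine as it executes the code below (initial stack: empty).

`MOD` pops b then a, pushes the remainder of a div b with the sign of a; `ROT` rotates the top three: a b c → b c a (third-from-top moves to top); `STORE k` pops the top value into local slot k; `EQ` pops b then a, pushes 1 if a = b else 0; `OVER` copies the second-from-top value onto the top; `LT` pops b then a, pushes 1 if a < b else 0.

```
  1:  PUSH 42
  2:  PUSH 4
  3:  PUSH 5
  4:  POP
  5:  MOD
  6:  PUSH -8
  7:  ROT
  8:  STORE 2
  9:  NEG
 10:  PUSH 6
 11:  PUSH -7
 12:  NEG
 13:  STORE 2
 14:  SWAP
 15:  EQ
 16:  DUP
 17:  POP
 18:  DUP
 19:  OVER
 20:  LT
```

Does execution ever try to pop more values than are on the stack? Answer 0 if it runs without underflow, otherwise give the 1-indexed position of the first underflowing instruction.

PUSH 42 -> [42]
PUSH 4  -> [42, 4]
PUSH 5  -> [42, 4, 5]
POP     -> [42, 4]
MOD     -> [2]
PUSH -8 -> [2, -8]
ROT  — needs 3 operands, stack has 2 → underflow

7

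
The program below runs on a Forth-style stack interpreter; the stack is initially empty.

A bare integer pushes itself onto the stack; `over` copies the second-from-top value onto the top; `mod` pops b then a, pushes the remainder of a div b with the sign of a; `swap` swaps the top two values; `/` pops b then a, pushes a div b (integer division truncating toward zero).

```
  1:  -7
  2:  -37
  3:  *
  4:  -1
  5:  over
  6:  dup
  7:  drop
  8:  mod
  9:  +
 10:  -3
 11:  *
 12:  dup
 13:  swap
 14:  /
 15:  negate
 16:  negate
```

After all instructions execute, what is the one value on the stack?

1

-7     -> [-7]
-37    -> [-7, -37]
*      -> [259]
-1     -> [259, -1]
over   -> [259, -1, 259]
dup    -> [259, -1, 259, 259]
drop   -> [259, -1, 259]
mod    -> [259, -1]
+      -> [258]
-3     -> [258, -3]
*      -> [-774]
dup    -> [-774, -774]
swap   -> [-774, -774]
/      -> [1]
negate -> [-1]
negate -> [1]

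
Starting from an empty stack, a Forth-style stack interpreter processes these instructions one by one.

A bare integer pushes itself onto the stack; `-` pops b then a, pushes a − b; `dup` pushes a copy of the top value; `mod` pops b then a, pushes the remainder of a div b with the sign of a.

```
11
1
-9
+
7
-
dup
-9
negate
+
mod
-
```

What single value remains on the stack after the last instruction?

11     -> 11
1      -> 11 1
-9     -> 11 1 -9
+      -> 11 -8
7      -> 11 -8 7
-      -> 11 -15
dup    -> 11 -15 -15
-9     -> 11 -15 -15 -9
negate -> 11 -15 -15 9
+      -> 11 -15 -6
mod    -> 11 -3
-      -> 14

14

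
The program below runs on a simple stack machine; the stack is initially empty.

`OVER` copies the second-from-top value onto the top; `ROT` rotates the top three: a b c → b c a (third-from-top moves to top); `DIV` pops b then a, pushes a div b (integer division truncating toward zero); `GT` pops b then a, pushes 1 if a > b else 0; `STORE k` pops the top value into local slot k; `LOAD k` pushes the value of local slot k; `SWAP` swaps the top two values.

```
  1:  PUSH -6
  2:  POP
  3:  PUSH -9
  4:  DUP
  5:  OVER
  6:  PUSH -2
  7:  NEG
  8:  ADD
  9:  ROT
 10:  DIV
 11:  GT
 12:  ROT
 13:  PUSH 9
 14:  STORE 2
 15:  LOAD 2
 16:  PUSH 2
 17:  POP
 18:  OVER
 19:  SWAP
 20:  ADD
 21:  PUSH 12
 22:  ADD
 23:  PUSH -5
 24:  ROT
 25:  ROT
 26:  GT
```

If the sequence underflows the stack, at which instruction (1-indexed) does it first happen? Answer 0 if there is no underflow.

PUSH -6 -> -6
POP     -> (empty)
PUSH -9 -> -9
DUP     -> -9 -9
OVER    -> -9 -9 -9
PUSH -2 -> -9 -9 -9 -2
NEG     -> -9 -9 -9 2
ADD     -> -9 -9 -7
ROT     -> -9 -7 -9
DIV     -> -9 0
GT      -> 0
ROT  — needs 3 operands, stack has 1 → underflow

12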